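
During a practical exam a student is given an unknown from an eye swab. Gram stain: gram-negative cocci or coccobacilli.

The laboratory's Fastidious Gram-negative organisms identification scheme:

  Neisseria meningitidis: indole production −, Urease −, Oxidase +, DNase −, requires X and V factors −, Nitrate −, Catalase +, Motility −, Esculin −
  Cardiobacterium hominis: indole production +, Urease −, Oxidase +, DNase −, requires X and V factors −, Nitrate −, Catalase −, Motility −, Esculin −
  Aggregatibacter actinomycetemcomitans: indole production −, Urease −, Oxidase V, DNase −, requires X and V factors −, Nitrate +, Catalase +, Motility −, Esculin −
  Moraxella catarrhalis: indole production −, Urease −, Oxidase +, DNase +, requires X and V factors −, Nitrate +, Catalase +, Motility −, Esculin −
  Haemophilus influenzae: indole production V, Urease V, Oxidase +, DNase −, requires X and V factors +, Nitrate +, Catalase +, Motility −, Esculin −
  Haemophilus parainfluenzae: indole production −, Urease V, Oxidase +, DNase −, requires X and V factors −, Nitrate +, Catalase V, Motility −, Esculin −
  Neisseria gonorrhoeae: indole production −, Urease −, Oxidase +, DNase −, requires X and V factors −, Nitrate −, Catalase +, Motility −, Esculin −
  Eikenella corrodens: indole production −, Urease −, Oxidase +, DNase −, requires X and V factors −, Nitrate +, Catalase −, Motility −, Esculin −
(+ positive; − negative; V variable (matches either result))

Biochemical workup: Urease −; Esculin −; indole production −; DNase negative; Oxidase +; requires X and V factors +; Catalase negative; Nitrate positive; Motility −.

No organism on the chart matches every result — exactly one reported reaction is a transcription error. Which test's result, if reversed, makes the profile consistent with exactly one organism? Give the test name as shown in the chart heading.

Catalase

As reported, no row in the chart matches all 9 reactions.
Reversing DNase → still no organism matches.
Reversing Motility → still no organism matches.
Reversing Catalase (to +) → unique match: Haemophilus influenzae.
Reversing indole production → still no organism matches.
Reversing Nitrate → still no organism matches.
Reversing Oxidase → still no organism matches.
Reversing Esculin → still no organism matches.
Reversing requires X and V factors → 2 organisms match (not unique).
Reversing Urease → still no organism matches.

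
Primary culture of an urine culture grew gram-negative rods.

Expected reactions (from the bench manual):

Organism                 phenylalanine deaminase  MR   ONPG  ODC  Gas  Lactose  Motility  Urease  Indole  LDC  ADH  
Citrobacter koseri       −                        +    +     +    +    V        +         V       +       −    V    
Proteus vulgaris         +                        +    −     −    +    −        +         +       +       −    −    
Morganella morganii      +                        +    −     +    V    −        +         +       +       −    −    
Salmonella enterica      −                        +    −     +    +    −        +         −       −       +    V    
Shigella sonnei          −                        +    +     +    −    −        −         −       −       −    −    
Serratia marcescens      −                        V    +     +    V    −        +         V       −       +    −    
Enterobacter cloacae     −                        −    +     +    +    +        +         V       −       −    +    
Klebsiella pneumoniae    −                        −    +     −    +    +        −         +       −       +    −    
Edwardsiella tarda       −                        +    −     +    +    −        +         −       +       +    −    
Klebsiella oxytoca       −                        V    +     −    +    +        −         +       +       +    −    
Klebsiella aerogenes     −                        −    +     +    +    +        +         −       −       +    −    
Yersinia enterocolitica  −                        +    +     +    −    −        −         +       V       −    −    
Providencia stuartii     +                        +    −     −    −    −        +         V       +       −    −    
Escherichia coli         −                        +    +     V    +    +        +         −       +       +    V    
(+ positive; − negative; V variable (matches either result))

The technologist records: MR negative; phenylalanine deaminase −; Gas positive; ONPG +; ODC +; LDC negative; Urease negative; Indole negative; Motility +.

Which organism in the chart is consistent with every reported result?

Enterobacter cloacae

Indole −: excludes 7 organisms — 7 left.
Motility +: excludes Shigella sonnei, Klebsiella pneumoniae, Yersinia enterocolitica — 4 left.
ONPG +: excludes Salmonella enterica — 3 left.
phenylalanine deaminase −: all 3 remaining candidates are consistent.
MR −: all 3 remaining candidates are consistent.
ODC +: all 3 remaining candidates are consistent.
Gas +: all 3 remaining candidates are consistent.
Urease −: all 3 remaining candidates are consistent.
LDC −: excludes Serratia marcescens, Klebsiella aerogenes — 1 left.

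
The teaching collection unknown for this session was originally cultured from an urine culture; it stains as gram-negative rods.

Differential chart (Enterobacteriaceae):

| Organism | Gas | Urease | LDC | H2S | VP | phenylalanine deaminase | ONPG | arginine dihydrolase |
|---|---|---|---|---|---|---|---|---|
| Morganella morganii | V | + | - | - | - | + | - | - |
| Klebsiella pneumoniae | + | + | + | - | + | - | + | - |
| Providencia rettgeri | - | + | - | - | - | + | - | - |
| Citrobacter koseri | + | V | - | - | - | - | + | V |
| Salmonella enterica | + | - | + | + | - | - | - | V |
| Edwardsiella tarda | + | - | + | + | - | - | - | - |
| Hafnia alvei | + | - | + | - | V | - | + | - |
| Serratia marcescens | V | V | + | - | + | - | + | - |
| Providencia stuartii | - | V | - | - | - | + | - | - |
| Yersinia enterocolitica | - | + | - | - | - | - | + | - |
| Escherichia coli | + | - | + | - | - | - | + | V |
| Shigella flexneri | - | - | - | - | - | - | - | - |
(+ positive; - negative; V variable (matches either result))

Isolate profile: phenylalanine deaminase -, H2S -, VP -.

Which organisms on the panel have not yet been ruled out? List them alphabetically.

H2S -: excludes Salmonella enterica, Edwardsiella tarda — 10 left.
VP -: excludes Klebsiella pneumoniae, Serratia marcescens — 8 left.
phenylalanine deaminase -: excludes Morganella morganii, Providencia rettgeri, Providencia stuartii — 5 left.

Citrobacter koseri, Escherichia coli, Hafnia alvei, Shigella flexneri, Yersinia enterocolitica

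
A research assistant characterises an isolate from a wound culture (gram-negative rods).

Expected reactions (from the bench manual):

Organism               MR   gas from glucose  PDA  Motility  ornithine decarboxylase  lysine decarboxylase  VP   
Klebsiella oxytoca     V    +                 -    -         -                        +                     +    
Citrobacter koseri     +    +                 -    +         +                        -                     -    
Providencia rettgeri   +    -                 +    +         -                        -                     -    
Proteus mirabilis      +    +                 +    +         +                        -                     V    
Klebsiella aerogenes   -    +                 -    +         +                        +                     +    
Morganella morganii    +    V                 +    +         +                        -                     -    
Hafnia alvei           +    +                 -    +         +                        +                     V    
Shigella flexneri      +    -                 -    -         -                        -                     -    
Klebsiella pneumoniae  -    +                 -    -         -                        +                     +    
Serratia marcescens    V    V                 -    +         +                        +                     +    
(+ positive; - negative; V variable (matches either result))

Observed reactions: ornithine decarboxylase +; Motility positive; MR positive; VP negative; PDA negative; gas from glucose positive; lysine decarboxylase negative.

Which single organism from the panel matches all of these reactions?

Citrobacter koseri

gas from glucose +: excludes Providencia rettgeri, Shigella flexneri — 8 left.
Motility +: excludes Klebsiella oxytoca, Klebsiella pneumoniae — 6 left.
lysine decarboxylase -: excludes Klebsiella aerogenes, Hafnia alvei, Serratia marcescens — 3 left.
PDA -: excludes Proteus mirabilis, Morganella morganii — 1 left.
ornithine decarboxylase +: the one remaining candidate is consistent.
VP -: the one remaining candidate is consistent.
MR +: the one remaining candidate is consistent.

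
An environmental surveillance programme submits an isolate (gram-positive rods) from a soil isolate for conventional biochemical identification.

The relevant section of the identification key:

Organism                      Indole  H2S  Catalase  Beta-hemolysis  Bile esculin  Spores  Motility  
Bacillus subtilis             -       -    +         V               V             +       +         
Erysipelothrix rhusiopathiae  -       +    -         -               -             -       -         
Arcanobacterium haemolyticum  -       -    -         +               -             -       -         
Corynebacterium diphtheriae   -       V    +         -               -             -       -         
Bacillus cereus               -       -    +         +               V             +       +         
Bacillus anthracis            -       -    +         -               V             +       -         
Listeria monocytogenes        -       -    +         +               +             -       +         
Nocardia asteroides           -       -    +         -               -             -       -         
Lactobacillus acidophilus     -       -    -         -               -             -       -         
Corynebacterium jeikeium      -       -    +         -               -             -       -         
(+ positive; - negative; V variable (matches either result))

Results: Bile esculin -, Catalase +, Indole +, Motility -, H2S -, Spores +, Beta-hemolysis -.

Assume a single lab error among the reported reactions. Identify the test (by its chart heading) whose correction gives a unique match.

As reported, no row in the chart matches all 7 reactions.
Reversing Catalase → still no organism matches.
Reversing H2S → still no organism matches.
Reversing Beta-hemolysis → still no organism matches.
Reversing Bile esculin → still no organism matches.
Reversing Spores → still no organism matches.
Reversing Motility → still no organism matches.
Reversing Indole (to -) → unique match: Bacillus anthracis.

Indole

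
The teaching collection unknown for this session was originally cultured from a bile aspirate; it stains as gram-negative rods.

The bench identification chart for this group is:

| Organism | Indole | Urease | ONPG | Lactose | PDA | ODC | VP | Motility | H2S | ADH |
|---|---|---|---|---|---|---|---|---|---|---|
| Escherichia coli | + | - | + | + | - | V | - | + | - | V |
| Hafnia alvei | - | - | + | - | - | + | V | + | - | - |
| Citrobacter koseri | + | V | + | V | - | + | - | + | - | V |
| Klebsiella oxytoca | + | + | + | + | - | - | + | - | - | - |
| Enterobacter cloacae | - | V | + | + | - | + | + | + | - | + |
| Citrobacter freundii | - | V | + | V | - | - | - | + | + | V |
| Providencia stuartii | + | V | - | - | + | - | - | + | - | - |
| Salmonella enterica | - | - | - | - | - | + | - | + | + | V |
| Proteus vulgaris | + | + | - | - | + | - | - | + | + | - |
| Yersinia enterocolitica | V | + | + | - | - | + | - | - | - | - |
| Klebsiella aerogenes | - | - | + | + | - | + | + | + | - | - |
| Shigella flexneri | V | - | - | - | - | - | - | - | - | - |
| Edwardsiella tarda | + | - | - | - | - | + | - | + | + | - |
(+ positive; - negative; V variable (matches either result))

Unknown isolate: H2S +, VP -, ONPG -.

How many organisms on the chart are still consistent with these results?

3

ONPG -: excludes 8 organisms — 5 left.
H2S +: excludes Providencia stuartii, Shigella flexneri — 3 left.
VP -: all 3 remaining candidates are consistent.
Still consistent: Edwardsiella tarda, Proteus vulgaris, Salmonella enterica.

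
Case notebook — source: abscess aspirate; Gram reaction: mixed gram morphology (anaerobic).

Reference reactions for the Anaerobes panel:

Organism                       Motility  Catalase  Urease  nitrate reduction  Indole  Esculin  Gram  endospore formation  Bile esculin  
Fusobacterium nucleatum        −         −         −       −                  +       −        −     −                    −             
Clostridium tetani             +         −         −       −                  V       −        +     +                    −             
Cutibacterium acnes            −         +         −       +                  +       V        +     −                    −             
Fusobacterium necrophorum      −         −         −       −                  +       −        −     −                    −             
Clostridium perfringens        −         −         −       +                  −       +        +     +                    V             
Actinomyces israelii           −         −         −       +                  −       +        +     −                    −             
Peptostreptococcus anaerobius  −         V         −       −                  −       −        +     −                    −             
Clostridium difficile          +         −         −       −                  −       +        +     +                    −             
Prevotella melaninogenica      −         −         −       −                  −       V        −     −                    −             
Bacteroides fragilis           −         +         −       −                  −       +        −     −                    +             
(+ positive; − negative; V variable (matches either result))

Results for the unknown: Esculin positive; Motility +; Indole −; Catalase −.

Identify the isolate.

Clostridium difficile

Catalase −: excludes Cutibacterium acnes, Bacteroides fragilis — 8 left.
Motility +: excludes 6 organisms — 2 left.
Indole −: all 2 remaining candidates are consistent.
Esculin +: excludes Clostridium tetani — 1 left.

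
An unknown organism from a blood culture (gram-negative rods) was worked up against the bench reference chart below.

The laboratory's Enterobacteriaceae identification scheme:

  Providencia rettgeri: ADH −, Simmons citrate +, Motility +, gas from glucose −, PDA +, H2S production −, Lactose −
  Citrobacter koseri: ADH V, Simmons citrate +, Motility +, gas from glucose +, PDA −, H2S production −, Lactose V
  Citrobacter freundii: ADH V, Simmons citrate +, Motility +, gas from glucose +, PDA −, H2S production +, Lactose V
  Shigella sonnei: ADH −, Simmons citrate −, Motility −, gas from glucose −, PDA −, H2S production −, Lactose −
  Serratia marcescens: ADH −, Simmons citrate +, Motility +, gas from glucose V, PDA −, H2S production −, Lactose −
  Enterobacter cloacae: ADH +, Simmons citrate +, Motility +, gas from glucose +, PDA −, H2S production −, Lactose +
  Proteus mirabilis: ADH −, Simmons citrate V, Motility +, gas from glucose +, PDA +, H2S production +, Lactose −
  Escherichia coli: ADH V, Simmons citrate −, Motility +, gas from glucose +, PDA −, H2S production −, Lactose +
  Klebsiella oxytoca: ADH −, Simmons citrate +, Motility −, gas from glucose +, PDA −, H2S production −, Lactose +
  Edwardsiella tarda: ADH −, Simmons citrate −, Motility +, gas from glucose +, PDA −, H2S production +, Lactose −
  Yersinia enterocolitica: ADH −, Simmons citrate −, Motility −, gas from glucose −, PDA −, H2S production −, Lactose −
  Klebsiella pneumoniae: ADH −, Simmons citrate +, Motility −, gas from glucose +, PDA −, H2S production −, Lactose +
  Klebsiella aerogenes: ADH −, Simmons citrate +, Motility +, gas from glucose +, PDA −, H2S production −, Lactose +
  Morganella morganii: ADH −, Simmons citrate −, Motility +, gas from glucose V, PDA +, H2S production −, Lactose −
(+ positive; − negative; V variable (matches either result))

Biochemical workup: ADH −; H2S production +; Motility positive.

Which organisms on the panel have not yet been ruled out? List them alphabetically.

Citrobacter freundii, Edwardsiella tarda, Proteus mirabilis

ADH −: excludes Enterobacter cloacae — 13 left.
H2S production +: excludes 10 organisms — 3 left.
Motility +: all 3 remaining candidates are consistent.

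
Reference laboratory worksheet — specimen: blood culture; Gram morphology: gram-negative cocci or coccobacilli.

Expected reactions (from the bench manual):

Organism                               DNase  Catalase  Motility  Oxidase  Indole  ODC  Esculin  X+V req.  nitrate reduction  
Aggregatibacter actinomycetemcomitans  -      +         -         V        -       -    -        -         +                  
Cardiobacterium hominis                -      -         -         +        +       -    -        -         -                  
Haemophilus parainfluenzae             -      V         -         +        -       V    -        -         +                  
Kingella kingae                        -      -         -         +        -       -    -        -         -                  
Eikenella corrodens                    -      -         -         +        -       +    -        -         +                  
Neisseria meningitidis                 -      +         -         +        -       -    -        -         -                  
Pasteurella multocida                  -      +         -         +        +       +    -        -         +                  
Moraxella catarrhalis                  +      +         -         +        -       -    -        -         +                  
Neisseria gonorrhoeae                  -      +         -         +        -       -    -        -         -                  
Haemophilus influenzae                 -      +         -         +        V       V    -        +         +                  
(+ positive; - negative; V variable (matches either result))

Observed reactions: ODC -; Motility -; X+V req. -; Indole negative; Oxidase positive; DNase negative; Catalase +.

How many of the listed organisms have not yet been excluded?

4

Indole -: excludes Cardiobacterium hominis, Pasteurella multocida — 8 left.
DNase -: excludes Moraxella catarrhalis — 7 left.
Oxidase +: all 7 remaining candidates are consistent.
Motility -: all 7 remaining candidates are consistent.
ODC -: excludes Eikenella corrodens — 6 left.
Catalase +: excludes Kingella kingae — 5 left.
X+V req. -: excludes Haemophilus influenzae — 4 left.
Still consistent: Aggregatibacter actinomycetemcomitans, Haemophilus parainfluenzae, Neisseria gonorrhoeae, Neisseria meningitidis.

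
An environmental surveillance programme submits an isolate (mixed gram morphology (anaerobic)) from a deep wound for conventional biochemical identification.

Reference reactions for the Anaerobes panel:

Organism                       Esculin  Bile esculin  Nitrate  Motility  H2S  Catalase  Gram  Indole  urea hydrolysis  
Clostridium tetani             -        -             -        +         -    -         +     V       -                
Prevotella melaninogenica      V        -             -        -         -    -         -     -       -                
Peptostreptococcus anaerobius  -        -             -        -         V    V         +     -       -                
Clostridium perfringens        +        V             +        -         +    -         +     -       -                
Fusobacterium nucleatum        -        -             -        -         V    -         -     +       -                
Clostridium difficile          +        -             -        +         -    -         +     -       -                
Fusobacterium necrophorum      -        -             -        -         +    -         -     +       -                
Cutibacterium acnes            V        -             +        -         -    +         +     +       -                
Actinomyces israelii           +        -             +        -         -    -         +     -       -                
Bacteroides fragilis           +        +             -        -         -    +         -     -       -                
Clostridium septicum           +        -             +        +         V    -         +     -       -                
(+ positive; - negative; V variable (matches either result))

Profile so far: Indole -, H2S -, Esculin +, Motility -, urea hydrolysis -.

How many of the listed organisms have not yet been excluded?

3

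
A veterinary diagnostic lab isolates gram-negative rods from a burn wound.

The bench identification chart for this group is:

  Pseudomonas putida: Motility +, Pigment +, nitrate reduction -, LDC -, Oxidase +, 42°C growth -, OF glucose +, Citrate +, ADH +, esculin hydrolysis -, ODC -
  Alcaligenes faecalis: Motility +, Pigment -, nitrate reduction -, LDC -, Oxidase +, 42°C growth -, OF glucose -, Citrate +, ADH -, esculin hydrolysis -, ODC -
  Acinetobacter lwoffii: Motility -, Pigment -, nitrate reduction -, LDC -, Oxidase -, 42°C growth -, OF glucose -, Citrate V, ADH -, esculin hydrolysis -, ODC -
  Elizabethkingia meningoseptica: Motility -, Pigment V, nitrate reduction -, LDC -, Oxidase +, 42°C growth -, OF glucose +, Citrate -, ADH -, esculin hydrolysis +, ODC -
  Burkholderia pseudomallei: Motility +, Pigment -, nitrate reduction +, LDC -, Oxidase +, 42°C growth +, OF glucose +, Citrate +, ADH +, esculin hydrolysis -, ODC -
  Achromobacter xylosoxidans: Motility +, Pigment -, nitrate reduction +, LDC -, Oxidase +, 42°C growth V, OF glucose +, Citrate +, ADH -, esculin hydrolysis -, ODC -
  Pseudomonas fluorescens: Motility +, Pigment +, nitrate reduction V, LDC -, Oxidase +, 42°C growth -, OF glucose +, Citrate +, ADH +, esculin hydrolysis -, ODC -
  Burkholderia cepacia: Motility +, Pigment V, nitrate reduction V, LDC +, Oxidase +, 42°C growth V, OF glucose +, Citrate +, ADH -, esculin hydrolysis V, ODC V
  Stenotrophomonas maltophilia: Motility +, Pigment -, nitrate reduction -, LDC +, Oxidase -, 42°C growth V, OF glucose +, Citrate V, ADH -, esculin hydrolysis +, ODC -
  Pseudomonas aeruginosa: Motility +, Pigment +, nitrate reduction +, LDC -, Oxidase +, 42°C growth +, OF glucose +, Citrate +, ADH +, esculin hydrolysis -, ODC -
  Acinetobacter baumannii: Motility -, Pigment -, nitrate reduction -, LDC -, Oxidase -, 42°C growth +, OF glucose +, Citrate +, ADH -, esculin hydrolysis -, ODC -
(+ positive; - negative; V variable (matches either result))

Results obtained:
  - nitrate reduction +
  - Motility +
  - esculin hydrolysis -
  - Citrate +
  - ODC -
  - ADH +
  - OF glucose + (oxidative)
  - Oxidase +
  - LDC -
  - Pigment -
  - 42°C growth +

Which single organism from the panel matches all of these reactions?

Burkholderia pseudomallei

esculin hydrolysis -: excludes Elizabethkingia meningoseptica, Stenotrophomonas maltophilia — 9 left.
ODC -: all 9 remaining candidates are consistent.
Motility +: excludes Acinetobacter lwoffii, Acinetobacter baumannii — 7 left.
OF glucose +: excludes Alcaligenes faecalis — 6 left.
Citrate +: all 6 remaining candidates are consistent.
LDC -: excludes Burkholderia cepacia — 5 left.
Oxidase +: all 5 remaining candidates are consistent.
nitrate reduction +: excludes Pseudomonas putida — 4 left.
42°C growth +: excludes Pseudomonas fluorescens — 3 left.
Pigment -: excludes Pseudomonas aeruginosa — 2 left.
ADH +: excludes Achromobacter xylosoxidans — 1 left.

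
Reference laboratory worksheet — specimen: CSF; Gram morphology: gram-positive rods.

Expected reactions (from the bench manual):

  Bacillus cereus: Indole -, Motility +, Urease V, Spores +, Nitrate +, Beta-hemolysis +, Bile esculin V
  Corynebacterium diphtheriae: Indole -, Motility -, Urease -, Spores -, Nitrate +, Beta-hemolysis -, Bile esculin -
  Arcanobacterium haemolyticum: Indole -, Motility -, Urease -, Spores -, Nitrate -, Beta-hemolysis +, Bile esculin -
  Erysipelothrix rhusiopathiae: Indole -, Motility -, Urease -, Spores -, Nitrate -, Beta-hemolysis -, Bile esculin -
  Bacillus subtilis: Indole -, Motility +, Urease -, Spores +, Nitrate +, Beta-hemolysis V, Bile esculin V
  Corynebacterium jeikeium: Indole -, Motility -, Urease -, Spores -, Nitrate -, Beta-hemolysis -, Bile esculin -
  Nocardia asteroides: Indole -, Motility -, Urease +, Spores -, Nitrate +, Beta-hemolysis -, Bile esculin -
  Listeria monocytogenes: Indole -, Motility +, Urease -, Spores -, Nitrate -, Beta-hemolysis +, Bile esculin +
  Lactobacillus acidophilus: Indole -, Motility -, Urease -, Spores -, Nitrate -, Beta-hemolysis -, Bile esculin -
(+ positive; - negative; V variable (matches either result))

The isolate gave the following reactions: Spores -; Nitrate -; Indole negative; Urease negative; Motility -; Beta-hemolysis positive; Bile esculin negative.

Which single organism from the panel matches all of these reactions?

Beta-hemolysis +: excludes 5 organisms — 4 left.
Motility -: excludes Bacillus cereus, Bacillus subtilis, Listeria monocytogenes — 1 left.
Urease -: the one remaining candidate is consistent.
Bile esculin -: the one remaining candidate is consistent.
Nitrate -: the one remaining candidate is consistent.
Spores -: the one remaining candidate is consistent.
Indole -: the one remaining candidate is consistent.

Arcanobacterium haemolyticum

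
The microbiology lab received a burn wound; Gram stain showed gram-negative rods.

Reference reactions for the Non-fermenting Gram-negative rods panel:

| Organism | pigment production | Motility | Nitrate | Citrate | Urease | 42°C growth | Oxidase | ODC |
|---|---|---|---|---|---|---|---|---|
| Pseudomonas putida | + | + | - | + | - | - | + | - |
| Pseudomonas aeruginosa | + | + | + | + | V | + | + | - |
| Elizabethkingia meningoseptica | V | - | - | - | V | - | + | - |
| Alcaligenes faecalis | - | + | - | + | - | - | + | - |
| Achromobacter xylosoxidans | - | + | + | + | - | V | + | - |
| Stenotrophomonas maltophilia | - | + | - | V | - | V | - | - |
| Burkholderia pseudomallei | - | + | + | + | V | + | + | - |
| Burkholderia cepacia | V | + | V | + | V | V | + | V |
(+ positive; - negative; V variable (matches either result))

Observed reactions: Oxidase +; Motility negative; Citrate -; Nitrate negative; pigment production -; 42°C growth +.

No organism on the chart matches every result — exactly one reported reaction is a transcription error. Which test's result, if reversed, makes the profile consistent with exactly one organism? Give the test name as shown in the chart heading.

42°C growth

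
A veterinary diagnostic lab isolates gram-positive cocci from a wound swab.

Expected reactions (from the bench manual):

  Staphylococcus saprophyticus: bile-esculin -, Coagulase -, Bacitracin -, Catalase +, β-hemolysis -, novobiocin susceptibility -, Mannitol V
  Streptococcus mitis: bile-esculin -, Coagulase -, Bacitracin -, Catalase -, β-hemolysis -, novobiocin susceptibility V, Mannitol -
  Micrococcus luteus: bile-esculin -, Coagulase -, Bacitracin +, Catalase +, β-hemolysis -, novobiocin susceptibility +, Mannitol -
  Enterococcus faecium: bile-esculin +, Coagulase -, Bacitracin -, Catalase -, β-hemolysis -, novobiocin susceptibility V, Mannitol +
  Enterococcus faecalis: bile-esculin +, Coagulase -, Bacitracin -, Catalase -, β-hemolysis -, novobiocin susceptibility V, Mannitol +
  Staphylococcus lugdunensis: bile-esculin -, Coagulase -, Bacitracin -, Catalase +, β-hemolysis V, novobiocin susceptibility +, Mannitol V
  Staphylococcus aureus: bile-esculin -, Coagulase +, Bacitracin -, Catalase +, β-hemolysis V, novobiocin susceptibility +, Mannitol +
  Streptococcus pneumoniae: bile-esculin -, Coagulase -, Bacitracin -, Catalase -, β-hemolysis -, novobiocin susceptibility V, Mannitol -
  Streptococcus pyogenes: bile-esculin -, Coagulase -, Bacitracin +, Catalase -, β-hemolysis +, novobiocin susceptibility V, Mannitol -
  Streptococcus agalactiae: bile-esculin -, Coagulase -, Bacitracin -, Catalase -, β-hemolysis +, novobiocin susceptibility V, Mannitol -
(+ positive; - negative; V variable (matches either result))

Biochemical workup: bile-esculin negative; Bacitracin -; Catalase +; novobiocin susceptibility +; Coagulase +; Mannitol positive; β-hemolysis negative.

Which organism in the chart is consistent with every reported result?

Staphylococcus aureus

β-hemolysis -: excludes Streptococcus pyogenes, Streptococcus agalactiae — 8 left.
novobiocin susceptibility +: excludes Staphylococcus saprophyticus — 7 left.
Mannitol +: excludes Streptococcus mitis, Micrococcus luteus, Streptococcus pneumoniae — 4 left.
Catalase +: excludes Enterococcus faecium, Enterococcus faecalis — 2 left.
Bacitracin -: all 2 remaining candidates are consistent.
Coagulase +: excludes Staphylococcus lugdunensis — 1 left.
bile-esculin -: the one remaining candidate is consistent.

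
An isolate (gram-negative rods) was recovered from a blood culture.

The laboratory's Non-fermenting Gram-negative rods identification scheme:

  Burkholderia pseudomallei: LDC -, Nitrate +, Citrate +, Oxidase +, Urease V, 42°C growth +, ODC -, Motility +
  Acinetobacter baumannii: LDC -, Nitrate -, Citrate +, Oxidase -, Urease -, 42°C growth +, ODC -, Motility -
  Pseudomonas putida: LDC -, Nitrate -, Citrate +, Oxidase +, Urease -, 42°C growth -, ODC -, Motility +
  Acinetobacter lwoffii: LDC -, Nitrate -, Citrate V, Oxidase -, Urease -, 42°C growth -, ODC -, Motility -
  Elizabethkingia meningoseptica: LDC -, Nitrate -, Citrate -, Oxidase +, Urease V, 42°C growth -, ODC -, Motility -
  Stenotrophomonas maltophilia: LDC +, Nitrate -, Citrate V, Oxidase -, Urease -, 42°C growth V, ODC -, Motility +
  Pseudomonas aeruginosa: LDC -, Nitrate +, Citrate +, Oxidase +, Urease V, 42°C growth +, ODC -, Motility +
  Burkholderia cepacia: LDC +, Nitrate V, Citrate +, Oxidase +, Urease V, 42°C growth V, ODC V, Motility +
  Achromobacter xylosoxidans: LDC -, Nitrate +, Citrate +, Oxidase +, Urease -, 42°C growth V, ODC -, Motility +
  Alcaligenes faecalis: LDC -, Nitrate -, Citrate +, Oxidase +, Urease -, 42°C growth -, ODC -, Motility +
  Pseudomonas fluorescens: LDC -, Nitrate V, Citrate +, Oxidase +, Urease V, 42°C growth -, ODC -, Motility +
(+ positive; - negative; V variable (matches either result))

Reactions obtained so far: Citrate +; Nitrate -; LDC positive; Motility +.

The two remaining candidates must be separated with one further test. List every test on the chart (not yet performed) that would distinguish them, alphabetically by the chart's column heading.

Nitrate -: excludes Burkholderia pseudomallei, Pseudomonas aeruginosa, Achromobacter xylosoxidans — 8 left.
Motility +: excludes Acinetobacter baumannii, Acinetobacter lwoffii, Elizabethkingia meningoseptica — 5 left.
Citrate +: all 5 remaining candidates are consistent.
LDC +: excludes Pseudomonas putida, Alcaligenes faecalis, Pseudomonas fluorescens — 2 left.
Two candidates remain: Burkholderia cepacia and Stenotrophomonas maltophilia.
  Oxidase: Burkholderia cepacia +, Stenotrophomonas maltophilia - — discriminates.
  Urease: V vs - — variable for at least one, does not separate.
  42°C growth: V vs V — variable for at least one, does not separate.
  ODC: V vs - — variable for at least one, does not separate.

Oxidase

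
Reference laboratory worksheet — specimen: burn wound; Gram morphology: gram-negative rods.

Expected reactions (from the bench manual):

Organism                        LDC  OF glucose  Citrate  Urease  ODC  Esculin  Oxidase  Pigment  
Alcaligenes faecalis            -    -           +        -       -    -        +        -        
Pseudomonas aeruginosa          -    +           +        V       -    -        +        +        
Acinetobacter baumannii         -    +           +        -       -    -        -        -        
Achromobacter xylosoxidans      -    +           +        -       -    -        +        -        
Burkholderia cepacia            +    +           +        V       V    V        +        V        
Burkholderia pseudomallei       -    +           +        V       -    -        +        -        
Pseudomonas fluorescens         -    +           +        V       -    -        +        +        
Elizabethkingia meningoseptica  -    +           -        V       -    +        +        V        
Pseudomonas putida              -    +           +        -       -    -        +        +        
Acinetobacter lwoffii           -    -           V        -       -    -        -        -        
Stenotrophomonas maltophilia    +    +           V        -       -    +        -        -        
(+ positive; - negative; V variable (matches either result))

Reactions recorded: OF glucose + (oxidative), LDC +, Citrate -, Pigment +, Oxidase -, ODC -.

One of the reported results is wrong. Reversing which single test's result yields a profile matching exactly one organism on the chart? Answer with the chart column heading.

As reported, no row in the chart matches all 6 reactions.
Reversing Citrate → still no organism matches.
Reversing Oxidase → still no organism matches.
Reversing Pigment (to -) → unique match: Stenotrophomonas maltophilia.
Reversing OF glucose → still no organism matches.
Reversing ODC → still no organism matches.
Reversing LDC → still no organism matches.

Pigment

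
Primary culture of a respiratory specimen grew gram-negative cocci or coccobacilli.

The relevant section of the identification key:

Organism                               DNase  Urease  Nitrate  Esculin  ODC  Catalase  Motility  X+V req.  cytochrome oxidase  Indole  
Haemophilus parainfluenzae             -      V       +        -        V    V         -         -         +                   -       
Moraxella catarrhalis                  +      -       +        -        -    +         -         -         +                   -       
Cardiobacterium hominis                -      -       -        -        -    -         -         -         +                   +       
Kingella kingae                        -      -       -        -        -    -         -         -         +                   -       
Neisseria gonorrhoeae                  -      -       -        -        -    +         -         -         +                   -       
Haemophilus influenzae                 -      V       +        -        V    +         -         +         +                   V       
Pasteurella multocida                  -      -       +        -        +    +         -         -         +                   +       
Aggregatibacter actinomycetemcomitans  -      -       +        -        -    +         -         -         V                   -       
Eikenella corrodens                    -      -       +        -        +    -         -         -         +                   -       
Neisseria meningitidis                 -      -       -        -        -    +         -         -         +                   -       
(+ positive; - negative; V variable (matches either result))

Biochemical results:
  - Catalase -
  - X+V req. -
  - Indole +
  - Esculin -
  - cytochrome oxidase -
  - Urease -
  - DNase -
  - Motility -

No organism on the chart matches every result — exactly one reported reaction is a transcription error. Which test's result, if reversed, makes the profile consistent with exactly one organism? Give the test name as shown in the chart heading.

cytochrome oxidase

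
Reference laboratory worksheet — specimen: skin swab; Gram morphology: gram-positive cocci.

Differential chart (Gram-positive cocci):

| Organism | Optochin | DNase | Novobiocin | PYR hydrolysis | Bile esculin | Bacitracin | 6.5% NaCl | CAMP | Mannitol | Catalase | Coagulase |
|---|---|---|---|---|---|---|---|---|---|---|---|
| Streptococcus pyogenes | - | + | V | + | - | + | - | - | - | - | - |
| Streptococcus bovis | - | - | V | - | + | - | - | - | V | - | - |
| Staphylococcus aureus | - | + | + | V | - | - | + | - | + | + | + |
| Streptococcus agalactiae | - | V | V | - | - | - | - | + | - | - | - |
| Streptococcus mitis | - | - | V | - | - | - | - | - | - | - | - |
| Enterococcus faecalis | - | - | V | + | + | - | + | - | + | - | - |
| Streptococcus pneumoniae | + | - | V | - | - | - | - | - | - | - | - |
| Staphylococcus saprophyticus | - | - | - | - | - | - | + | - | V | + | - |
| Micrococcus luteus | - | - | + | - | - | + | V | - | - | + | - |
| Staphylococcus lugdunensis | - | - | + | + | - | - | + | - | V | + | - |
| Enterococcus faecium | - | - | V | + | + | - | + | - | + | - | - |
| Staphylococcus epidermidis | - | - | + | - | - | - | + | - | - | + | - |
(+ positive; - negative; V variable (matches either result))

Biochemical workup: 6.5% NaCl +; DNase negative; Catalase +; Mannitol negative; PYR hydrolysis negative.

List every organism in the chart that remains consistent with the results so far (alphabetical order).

Micrococcus luteus, Staphylococcus epidermidis, Staphylococcus saprophyticus

Catalase +: excludes 7 organisms — 5 left.
DNase -: excludes Staphylococcus aureus — 4 left.
6.5% NaCl +: all 4 remaining candidates are consistent.
Mannitol -: all 4 remaining candidates are consistent.
PYR hydrolysis -: excludes Staphylococcus lugdunensis — 3 left.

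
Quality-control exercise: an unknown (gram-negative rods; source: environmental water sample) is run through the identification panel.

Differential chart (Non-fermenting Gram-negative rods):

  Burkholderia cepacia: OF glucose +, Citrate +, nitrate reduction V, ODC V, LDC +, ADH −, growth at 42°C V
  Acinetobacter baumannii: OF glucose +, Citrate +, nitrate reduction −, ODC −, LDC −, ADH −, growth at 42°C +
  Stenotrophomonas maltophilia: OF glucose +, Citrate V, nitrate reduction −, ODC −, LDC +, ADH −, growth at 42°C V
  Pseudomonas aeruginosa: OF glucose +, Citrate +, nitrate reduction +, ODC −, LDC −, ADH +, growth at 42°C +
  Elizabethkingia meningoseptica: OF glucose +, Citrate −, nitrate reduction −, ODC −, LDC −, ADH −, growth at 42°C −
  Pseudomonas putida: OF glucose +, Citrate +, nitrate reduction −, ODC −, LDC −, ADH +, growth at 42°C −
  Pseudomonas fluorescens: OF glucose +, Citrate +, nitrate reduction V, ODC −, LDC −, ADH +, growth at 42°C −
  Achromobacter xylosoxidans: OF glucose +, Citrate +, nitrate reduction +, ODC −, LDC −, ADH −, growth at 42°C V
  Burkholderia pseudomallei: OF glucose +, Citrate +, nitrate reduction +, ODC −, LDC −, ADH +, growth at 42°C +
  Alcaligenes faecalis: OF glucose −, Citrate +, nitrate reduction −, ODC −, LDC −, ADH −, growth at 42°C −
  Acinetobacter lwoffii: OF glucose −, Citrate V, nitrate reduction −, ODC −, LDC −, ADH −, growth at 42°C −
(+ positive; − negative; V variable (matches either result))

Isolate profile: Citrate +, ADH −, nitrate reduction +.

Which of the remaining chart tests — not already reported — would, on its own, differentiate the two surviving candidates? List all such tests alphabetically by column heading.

ADH −: excludes Pseudomonas aeruginosa, Pseudomonas putida, Pseudomonas fluorescens, Burkholderia pseudomallei — 7 left.
Citrate +: excludes Elizabethkingia meningoseptica — 6 left.
nitrate reduction +: excludes Acinetobacter baumannii, Stenotrophomonas maltophilia, Alcaligenes faecalis, Acinetobacter lwoffii — 2 left.
Two candidates remain: Achromobacter xylosoxidans and Burkholderia cepacia.
  OF glucose: + vs + — same for both, does not separate.
  ODC: − vs V — variable for at least one, does not separate.
  LDC: Achromobacter xylosoxidans −, Burkholderia cepacia + — discriminates.
  growth at 42°C: V vs V — variable for at least one, does not separate.

LDC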